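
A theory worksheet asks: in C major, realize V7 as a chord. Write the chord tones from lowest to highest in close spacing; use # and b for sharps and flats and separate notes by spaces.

In C major, the fifth degree is G, and the diatonic chord built there is a dominant seventh chord.
Stacking thirds from G gives G-B-D-F.

G B D F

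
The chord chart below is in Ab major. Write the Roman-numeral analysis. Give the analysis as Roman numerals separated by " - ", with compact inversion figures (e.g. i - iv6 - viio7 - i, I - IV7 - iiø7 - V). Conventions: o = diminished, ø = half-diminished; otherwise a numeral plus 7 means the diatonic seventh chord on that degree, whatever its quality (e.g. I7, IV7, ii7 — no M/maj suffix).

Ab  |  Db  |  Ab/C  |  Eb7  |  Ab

I - IV - I6 - V7 - I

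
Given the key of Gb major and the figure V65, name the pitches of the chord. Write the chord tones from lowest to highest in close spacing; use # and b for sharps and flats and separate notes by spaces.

F Ab Cb Db

In Gb major, the dominant is Db, and the diatonic chord built there is a dominant seventh chord.
Stacking thirds from Db gives Db-F-Ab-Cb.
With the 65 figure the chord is in first inversion; from the bass F upward in close position it reads F-Ab-Cb-Db.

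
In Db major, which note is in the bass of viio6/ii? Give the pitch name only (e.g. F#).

The applied chord viio6/ii is rooted on D: D-F-Ab.
The figure 6 means first inversion — the third is in the bass.

F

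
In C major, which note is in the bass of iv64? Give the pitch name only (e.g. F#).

C

iv in C major has root F; the chord is F-Ab-C.
The figure 64 means second inversion — the fifth is in the bass.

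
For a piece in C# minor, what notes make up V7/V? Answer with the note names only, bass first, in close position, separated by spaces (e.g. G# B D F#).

The slash means an applied dominant: we want the dominant of V. In C# minor, V is G# major, and its dominant is built on D#.
Building a dominant seventh chord on D# gives D#-F##-A#-C#.

D# F## A# C#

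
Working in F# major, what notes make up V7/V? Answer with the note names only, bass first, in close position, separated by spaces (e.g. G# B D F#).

The slash means an applied dominant: we want the dominant of V. In F# major, V is C# major, and its dominant is built on G#.
Building a dominant seventh chord on G# gives G#-B#-D#-F#.

G# B# D# F#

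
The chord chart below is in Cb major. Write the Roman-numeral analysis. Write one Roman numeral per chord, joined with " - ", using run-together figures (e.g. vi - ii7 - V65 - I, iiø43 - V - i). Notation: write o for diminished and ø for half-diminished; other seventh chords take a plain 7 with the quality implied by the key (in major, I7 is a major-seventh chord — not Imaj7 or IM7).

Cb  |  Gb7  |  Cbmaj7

Cb: major triad on Cb = scale degree 1 → I.
Gb7: dominant seventh chord on Gb = scale degree 5 → V7.
Cbmaj7: root Cb is the tonic; major seventh chord there is I7.

I - V7 - I7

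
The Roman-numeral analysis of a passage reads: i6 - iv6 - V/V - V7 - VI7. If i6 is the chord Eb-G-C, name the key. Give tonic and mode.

C minor

The anchor chord is a minor triad on C, labeled i6.
If C is scale degree 1 and the mode makes that degree carry a minor triad, the tonic is C and the mode is minor.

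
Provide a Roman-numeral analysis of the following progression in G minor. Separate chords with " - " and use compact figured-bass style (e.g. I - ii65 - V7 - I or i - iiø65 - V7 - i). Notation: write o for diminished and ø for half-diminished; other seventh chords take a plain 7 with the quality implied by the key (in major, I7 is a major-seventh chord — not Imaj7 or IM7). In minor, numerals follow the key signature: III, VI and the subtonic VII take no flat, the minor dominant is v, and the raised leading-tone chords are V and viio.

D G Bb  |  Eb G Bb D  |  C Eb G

D-G-Bb: minor triad on G = scale degree 1 → i64.
Eb-G-Bb-D: root Eb is the submediant; major seventh chord there is VI7.
C-Eb-G: root C is the subdominant; minor triad there is iv.

i64 - VI7 - iv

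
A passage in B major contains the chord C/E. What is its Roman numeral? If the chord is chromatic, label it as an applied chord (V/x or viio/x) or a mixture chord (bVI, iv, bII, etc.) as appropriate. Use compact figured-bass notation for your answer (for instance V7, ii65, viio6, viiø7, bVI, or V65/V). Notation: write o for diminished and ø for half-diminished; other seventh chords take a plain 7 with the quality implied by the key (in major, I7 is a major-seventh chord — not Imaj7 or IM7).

The pitches C-E-G form a major triad rooted on C.
C is the lowered second degree of B major (diatonic 2 would be C#). This is the Neapolitan sixth — a major triad on the lowered second degree, here in its customary first inversion.
With E in the bass the chord is in first inversion, so the figured bass is 6.

bII6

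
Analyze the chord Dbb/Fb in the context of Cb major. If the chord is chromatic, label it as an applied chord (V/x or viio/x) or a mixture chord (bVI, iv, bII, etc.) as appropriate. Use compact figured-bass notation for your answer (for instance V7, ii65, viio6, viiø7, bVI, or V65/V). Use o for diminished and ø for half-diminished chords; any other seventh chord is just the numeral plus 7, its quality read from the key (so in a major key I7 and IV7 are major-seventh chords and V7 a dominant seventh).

bII6

Stacked in thirds the chord is Dbb-Fb-Abb: a major triad on Dbb.
Dbb is the lowered second degree of Cb major (diatonic 2 would be Db). This is the Neapolitan sixth — a major triad on the lowered second degree, here in its customary first inversion.
With Fb in the bass the chord is in first inversion, so the figured bass is 6.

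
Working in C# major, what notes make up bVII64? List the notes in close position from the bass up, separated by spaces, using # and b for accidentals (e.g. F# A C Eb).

F# B D#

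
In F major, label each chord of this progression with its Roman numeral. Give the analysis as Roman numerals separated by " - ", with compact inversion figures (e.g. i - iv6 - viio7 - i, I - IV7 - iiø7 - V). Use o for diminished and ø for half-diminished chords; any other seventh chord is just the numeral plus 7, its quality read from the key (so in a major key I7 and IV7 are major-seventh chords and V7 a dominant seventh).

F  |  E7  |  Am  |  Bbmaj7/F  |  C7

F: major triad on F = scale degree 1 → I.
E7 is the secondary dominant of iii (dominant seventh chord on E): V7/iii.
Am has root A, degree 3 in F major, so iii.
Bbmaj7/F has root Bb, degree 4 in F major, so IV43.
C7 has root C, degree 5 in F major, so V7.

I - V7/iii - iii - IV43 - V7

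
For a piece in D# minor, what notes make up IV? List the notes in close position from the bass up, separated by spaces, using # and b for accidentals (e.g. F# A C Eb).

G# B# D#

Scale degree 4 in D# minor is G#; here the chord built on it is altered to a major triad. IV is the major subdominant, borrowed from the parallel major.
So the chord is G#-B#-D#.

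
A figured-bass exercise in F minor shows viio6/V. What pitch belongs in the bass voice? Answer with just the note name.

The applied chord viio6/V is rooted on B: B-D-F.
The figure 6 means first inversion — the third is in the bass.

D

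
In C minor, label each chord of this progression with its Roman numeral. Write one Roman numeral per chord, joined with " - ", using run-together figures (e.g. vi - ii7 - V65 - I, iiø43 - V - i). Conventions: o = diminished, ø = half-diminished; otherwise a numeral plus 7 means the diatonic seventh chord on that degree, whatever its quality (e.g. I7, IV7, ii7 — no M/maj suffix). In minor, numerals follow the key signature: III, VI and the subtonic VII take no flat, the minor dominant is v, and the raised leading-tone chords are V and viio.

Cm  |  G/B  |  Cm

i - V6 - i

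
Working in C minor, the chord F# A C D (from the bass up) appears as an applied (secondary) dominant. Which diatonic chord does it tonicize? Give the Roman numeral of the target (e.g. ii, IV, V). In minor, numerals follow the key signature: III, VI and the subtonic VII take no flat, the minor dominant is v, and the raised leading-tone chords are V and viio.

V

The chord is a dominant seventh chord on D.
A dominant resolves down a perfect fifth: D → G. In C minor, G is scale degree 5, i.e. V.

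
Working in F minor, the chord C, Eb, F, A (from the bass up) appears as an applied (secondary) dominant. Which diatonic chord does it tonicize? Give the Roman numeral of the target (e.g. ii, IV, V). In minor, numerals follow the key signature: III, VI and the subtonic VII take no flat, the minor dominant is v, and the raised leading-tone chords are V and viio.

iv

The chord is a dominant seventh chord on F.
A dominant resolves down a perfect fifth: F → Bb. In F minor, Bb is scale degree 4, i.e. iv.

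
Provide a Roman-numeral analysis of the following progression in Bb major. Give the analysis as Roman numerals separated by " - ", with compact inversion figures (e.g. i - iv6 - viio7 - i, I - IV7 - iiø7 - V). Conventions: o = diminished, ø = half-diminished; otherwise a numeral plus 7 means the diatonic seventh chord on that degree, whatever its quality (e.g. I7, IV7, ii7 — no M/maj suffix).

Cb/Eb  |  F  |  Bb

bII6 - V - I

Cb/Eb: Cb with this quality isn't in the key; a major triad on b2 is the Neapolitan sixth, bII6 (third, Eb, in the bass — hence the 6).
F: root F is the dominant; major triad there is V.
Bb has root Bb, degree 1 in Bb major, so I.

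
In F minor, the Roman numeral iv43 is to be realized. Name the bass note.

F

iv in F minor has root Bb; the chord is Bb-Db-F-Ab.
The figure 43 means second inversion — the fifth is in the bass.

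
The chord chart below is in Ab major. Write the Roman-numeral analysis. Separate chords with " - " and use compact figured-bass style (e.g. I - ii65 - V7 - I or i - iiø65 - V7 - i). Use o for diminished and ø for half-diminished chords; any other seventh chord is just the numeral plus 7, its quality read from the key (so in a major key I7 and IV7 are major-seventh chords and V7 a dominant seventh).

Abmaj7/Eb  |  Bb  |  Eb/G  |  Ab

I43 - V/V - V6 - I

Abmaj7/Eb: root Ab is the tonic; major seventh chord there is I43.
Bb: a major triad on Bb, the applied dominant of V → V/V.
Eb/G: major triad on Eb = scale degree 5 → V6.
Ab: root Ab is the tonic; major triad there is I.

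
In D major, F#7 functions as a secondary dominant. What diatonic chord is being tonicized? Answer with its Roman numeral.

The chord is a dominant seventh chord on F#.
A dominant resolves down a perfect fifth: F# → B. In D major, B is scale degree 6, i.e. vi.

vi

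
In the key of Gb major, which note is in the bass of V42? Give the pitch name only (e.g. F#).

Cb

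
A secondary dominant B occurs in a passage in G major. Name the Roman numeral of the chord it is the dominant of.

vi

The chord is a major triad on B.
A dominant resolves down a perfect fifth: B → E. In G major, E is scale degree 6, i.e. vi.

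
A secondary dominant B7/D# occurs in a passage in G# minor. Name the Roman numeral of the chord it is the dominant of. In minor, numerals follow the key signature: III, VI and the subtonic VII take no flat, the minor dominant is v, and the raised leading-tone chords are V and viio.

VI

The chord is a dominant seventh chord on B.
A dominant resolves down a perfect fifth: B → E. In G# minor, E is scale degree 6, i.e. VI.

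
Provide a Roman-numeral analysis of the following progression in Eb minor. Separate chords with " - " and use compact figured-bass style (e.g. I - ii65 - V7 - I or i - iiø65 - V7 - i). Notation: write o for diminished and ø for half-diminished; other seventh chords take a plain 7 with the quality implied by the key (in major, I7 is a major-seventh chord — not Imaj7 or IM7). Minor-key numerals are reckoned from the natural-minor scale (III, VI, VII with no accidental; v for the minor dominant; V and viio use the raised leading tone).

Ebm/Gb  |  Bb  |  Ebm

i6 - V - i

Ebm/Gb: minor triad on Eb = scale degree 1 → i6.
Bb has root Bb, degree 5 in Eb minor, so V.
Ebm: root Eb is the tonic; minor triad there is i.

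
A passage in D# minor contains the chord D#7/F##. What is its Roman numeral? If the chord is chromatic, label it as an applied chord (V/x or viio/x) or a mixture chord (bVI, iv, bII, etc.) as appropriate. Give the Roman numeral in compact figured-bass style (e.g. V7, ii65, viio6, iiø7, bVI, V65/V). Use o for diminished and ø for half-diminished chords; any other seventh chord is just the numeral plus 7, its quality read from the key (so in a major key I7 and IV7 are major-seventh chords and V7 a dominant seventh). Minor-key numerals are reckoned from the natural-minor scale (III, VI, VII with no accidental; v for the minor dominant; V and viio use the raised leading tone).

Stacked in thirds the chord is D#-F##-A#-C#: a dominant seventh chord on D#.
D# is not a diatonic chord root with this quality in D# minor, but it lies a perfect fifth above G# (iv), so the chord functions as an applied dominant of iv.
With F## in the bass the chord is in first inversion, so the figured bass is 65.

V65/iv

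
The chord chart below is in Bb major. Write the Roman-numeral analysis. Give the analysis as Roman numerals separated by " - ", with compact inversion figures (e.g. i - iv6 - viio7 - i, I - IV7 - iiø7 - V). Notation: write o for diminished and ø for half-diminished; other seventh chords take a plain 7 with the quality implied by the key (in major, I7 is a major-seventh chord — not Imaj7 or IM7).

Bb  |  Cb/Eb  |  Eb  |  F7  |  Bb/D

I - bII6 - IV - V7 - I6

Bb: major triad on Bb = scale degree 1 → I.
Cb/Eb: Cb with this quality isn't in the key; a major triad on b2 is the Neapolitan sixth, bII6 (third, Eb, in the bass — hence the 6).
Eb: major triad on Eb = scale degree 4 → IV.
F7: dominant seventh chord on F = scale degree 5 → V7.
Bb/D: major triad on Bb = scale degree 1 → I6.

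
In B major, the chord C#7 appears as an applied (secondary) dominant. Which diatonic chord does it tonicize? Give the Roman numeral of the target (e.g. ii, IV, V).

The chord is a dominant seventh chord on C#.
A dominant resolves down a perfect fifth: C# → F#. In B major, F# is scale degree 5, i.e. V.

V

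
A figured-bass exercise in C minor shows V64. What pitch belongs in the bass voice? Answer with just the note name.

D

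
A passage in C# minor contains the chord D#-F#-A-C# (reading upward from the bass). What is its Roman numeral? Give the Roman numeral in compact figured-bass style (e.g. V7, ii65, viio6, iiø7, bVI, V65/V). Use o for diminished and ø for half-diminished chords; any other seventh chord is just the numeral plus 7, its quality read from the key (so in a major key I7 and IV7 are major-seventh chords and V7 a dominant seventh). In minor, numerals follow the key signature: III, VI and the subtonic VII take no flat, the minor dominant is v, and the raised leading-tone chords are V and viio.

iiø7

The pitches D#-F#-A-C# form a half-diminished seventh chord rooted on D#.
In C# minor, D# is the supertonic; the diatonic half-diminished seventh chord there is iiø7.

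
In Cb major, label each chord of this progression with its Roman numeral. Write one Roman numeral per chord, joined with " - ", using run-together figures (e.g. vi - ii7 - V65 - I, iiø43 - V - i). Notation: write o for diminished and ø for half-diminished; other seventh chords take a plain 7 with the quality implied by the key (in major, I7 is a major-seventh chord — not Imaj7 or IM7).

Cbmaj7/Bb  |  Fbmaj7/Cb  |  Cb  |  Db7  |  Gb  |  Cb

I42 - IV43 - I - V7/V - V - I

Cbmaj7/Bb: major seventh chord on Cb = scale degree 1 → I42.
Fbmaj7/Cb: root Fb is the subdominant; major seventh chord there is IV43.
Cb has root Cb, degree 1 in Cb major, so I.
Db7 is the secondary dominant of V (dominant seventh chord on Db): V7/V.
Gb: major triad on Gb = scale degree 5 → V.
Cb: major triad on Cb = scale degree 1 → I.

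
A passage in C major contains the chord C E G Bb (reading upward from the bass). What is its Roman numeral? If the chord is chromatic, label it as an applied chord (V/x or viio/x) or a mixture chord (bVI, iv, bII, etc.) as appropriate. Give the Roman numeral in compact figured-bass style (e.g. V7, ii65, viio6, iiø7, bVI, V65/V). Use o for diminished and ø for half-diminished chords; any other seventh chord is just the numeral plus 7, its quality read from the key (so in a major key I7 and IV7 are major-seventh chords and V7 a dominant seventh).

V7/IV

Stacked in thirds the chord is C-E-G-Bb: a dominant seventh chord on C.
C is not a diatonic chord root with this quality in C major, but it lies a perfect fifth above F (IV), so the chord functions as an applied dominant of IV.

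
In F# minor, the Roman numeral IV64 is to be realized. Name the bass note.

F#

IV in F# minor has root B; the chord is B-D#-F#.
The figure 64 means second inversion — the fifth is in the bass.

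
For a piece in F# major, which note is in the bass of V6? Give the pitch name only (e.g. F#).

V in F# major has root C#; the chord is C#-E#-G#.
The figure 6 means first inversion — the third is in the bass.

E#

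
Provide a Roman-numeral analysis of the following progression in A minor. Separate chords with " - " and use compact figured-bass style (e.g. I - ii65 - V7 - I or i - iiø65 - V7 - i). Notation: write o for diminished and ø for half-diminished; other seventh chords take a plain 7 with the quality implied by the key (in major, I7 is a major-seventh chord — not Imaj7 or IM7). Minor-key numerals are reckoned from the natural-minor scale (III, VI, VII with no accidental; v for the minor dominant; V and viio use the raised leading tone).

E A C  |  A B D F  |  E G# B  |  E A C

E-A-C: minor triad on A = scale degree 1 → i64.
A-B-D-F has root B, degree 2 in A minor, so iiø42.
E-G#-B: major triad on E = scale degree 5 → V.
E-A-C: minor triad on A = scale degree 1 → i64.

i64 - iiø42 - V - i64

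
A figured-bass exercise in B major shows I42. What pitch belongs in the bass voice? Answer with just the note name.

A#

I in B major has root B; the chord is B-D#-F#-A#.
The figure 42 means third inversion — the seventh is in the bass.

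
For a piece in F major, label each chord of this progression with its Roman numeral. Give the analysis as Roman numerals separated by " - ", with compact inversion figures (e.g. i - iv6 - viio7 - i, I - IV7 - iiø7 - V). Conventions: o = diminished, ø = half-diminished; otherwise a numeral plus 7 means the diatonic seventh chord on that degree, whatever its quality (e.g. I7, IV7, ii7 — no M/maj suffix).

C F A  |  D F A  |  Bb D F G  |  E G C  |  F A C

I64 - vi - ii65 - V6 - I

C-F-A has root F, degree 1 in F major, so I64.
D-F-A: minor triad on D = scale degree 6 → vi.
Bb-D-F-G: root G is the supertonic; minor seventh chord there is ii65.
E-G-C: root C is the dominant; major triad there is V6.
F-A-C: major triad on F = scale degree 1 → I.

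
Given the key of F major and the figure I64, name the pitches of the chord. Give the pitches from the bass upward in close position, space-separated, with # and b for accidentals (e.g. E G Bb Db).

C F A

The numeral's case and figure indicate a major triad. In F major its root, the tonic, is F.
That chord is spelled F-A-C.
With the 64 figure the chord is in second inversion; from the bass C upward in close position it reads C-F-A.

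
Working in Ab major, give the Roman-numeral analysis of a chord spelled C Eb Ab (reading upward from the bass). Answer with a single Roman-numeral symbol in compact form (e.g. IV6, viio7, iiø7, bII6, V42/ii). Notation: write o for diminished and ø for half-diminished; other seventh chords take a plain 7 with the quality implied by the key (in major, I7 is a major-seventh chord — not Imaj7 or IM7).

The pitches Ab-C-Eb form a major triad rooted on Ab.
In Ab major, Ab is the tonic; the diatonic major triad there is I.
With C in the bass the chord is in first inversion, so the figured bass is 6.

I6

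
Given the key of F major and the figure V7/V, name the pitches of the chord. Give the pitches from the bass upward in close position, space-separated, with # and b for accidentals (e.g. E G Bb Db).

The slash means an applied dominant: we want the dominant of V. In F major, V is C major, and its dominant is built on G.
Building a dominant seventh chord on G gives G-B-D-F.

G B D F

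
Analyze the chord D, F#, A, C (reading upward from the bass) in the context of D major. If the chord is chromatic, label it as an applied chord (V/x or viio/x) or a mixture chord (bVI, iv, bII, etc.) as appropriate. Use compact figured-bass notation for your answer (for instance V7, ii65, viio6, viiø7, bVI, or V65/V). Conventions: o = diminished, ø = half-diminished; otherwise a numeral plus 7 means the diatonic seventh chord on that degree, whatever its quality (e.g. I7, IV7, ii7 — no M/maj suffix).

V7/IV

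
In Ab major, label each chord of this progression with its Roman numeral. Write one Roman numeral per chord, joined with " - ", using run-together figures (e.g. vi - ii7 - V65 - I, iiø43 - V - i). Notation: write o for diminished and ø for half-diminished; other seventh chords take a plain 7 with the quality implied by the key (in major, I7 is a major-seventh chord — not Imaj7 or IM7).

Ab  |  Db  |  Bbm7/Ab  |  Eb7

I - IV - ii42 - V7

Ab: major triad on Ab = scale degree 1 → I.
Db has root Db, degree 4 in Ab major, so IV.
Bbm7/Ab: minor seventh chord on Bb = scale degree 2 → ii42.
Eb7 has root Eb, degree 5 in Ab major, so V7.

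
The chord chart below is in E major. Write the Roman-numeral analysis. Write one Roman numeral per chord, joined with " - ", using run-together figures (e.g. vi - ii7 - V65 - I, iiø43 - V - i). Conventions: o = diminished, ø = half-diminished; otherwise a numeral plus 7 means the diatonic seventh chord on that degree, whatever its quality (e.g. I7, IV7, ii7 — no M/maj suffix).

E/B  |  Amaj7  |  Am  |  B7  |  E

E/B: major triad on E = scale degree 1 → I64.
Amaj7: major seventh chord on A = scale degree 4 → IV7.
Am: A with this quality isn't in the key; it's iv, borrowed from the parallel minor.
B7: dominant seventh chord on B = scale degree 5 → V7.
E: major triad on E = scale degree 1 → I.

I64 - IV7 - iv - V7 - I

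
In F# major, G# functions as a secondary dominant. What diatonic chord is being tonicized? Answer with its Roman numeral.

V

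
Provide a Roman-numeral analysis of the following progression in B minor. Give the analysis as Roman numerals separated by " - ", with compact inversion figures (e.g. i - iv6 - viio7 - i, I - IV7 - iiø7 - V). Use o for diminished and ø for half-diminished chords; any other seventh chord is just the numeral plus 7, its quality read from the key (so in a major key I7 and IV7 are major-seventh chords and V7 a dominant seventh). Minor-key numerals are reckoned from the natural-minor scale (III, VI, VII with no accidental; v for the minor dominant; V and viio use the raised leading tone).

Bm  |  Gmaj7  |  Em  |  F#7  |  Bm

i - VI7 - iv - V7 - i

Bm: minor triad on B = scale degree 1 → i.
Gmaj7: major seventh chord on G = scale degree 6 → VI7.
Em: root E is the subdominant; minor triad there is iv.
F#7: dominant seventh chord on F# = scale degree 5 → V7.
Bm: minor triad on B = scale degree 1 → i.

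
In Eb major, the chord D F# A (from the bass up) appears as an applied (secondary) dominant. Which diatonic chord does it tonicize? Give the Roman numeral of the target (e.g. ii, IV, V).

iii

The chord is a major triad on D.
A dominant resolves down a perfect fifth: D → G. In Eb major, G is scale degree 3, i.e. iii.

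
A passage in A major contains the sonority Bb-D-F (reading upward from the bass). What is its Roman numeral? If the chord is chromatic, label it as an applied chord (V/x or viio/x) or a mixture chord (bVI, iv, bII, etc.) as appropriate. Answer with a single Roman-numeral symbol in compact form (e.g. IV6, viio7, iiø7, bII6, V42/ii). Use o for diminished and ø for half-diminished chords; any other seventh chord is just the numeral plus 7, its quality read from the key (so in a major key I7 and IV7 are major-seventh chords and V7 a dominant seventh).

Stacked in thirds the chord is Bb-D-F: a major triad on Bb.
Bb is the lowered second degree of A major (diatonic 2 would be B). This is the Neapolitan chord — a major triad on the lowered second degree.

bII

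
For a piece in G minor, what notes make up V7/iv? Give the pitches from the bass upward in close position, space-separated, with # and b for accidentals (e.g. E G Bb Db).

G B D F

The slash means an applied dominant: we want the dominant of iv. In G minor, iv is C minor, and its dominant is built on G.
Building a dominant seventh chord on G gives G-B-D-F.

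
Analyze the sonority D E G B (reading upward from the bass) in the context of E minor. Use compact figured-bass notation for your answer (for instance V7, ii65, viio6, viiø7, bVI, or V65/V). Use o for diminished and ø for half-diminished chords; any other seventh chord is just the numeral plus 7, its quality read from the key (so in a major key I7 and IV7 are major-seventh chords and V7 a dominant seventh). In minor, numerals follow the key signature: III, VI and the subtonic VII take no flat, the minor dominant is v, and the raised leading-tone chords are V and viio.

i42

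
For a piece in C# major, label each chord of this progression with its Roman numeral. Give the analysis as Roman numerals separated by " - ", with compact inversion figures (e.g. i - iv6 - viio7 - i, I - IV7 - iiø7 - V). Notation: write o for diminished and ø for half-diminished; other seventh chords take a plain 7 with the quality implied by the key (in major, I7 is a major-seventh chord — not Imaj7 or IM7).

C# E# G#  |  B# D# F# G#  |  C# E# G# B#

I - V65 - I7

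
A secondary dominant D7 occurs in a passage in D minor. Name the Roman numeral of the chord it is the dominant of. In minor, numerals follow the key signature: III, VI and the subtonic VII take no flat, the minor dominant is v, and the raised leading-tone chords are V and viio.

The chord is a dominant seventh chord on D.
A dominant resolves down a perfect fifth: D → G. In D minor, G is scale degree 4, i.e. iv.

iv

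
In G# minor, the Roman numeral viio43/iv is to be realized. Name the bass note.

F#

The applied chord viio43/iv is rooted on B#: B#-D#-F#-A.
The figure 43 means second inversion — the fifth is in the bass.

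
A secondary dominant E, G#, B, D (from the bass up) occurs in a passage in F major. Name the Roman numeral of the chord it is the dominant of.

iii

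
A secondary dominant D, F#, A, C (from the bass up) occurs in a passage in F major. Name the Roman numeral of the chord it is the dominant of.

ii

The chord is a dominant seventh chord on D.
A dominant resolves down a perfect fifth: D → G. In F major, G is scale degree 2, i.e. ii.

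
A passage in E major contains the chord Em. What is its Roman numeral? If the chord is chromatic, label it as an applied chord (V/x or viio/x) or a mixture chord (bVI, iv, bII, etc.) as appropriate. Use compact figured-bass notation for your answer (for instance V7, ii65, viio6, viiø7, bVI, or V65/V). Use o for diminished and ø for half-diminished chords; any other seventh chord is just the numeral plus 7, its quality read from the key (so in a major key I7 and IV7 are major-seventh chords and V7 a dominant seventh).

i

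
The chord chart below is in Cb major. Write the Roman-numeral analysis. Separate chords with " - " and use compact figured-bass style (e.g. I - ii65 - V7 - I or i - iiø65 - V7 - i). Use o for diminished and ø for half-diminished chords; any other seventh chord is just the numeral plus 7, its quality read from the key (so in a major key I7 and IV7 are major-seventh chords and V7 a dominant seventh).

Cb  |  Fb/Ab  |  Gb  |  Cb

Cb: root Cb is the tonic; major triad there is I.
Fb/Ab: root Fb is the subdominant; major triad there is IV6.
Gb has root Gb, degree 5 in Cb major, so V.
Cb: major triad on Cb = scale degree 1 → I.

I - IV6 - V - I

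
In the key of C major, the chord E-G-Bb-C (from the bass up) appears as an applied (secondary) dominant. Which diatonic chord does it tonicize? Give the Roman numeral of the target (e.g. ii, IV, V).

IV

The chord is a dominant seventh chord on C.
A dominant resolves down a perfect fifth: C → F. In C major, F is scale degree 4, i.e. IV.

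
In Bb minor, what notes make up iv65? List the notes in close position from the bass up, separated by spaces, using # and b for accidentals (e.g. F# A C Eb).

Gb Bb Db Eb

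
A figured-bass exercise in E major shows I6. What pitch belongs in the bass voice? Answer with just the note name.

G#

I in E major has root E; the chord is E-G#-B.
The figure 6 means first inversion — the third is in the bass.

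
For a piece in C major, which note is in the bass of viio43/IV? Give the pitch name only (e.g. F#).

Bb

The applied chord viio43/IV is rooted on E: E-G-Bb-Db.
The figure 43 means second inversion — the fifth is in the bass.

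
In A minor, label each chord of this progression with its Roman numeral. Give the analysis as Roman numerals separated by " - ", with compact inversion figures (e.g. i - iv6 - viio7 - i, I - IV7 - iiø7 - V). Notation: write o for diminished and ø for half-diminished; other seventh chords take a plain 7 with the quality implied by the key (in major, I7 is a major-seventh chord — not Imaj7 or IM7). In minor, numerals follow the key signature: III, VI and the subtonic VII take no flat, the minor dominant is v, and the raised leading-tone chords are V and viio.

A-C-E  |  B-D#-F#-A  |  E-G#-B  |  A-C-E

i - V7/V - V - i

A-C-E: root A is the tonic; minor triad there is i.
B-D#-F#-A: a dominant seventh chord on B, the applied dominant of V → V7/V.
E-G#-B has root E, degree 5 in A minor, so V.
A-C-E has root A, degree 1 in A minor, so i.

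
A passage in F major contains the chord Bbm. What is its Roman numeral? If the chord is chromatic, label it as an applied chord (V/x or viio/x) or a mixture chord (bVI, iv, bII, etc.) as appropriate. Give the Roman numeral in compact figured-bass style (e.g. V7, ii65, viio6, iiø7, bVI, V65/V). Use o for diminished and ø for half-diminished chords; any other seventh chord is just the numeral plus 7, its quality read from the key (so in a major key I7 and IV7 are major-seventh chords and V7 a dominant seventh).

iv

Stacked in thirds the chord is Bb-Db-F: a minor triad on Bb.
Bb is the fourth degree of F major. This is the minor subdominant, borrowed from the parallel minor.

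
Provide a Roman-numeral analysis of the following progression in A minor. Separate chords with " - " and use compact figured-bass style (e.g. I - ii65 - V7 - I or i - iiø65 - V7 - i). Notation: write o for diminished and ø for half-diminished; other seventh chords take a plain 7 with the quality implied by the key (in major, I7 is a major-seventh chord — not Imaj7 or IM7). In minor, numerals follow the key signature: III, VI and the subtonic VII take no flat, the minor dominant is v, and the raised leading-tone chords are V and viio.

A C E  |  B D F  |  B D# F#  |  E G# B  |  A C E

A-C-E: minor triad on A = scale degree 1 → i.
B-D-F: root B is the supertonic; diminished triad there is iio.
B-D#-F#: a major triad on B, the applied dominant of V → V/V.
E-G#-B: root E is the dominant; major triad there is V.
A-C-E: minor triad on A = scale degree 1 → i.

i - iio - V/V - V - i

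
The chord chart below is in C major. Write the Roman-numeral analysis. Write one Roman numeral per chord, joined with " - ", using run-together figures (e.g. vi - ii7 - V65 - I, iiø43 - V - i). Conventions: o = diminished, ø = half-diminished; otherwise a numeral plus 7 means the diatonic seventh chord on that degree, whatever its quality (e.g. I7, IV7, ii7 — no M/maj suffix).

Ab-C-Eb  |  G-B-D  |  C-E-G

bVI - V - I

Ab-C-Eb: major triad on Ab — chromatic; bVI (borrowed from the parallel minor).
G-B-D: major triad on G = scale degree 5 → V.
C-E-G: root C is the tonic; major triad there is I.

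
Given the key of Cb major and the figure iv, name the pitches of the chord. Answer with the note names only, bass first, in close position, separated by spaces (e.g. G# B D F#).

iv is the minor subdominant, borrowed from the parallel minor. In Cb major that root is Fb.
So the chord is Fb-Abb-Cb.

Fb Abb Cb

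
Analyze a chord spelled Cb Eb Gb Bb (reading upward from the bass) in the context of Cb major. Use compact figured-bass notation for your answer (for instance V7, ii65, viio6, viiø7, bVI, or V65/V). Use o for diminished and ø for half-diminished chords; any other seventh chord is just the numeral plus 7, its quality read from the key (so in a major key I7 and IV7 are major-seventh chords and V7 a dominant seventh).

I7

Stacked in thirds the chord is Cb-Eb-Gb-Bb: a major seventh chord on Cb.
In Cb major, Cb is the tonic; the diatonic major seventh chord there is I7.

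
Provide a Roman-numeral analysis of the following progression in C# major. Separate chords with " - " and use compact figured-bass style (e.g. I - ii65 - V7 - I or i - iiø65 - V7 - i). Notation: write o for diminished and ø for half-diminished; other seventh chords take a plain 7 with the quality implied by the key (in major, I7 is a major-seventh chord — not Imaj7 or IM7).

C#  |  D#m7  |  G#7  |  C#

I - ii7 - V7 - I

C#: major triad on C# = scale degree 1 → I.
D#m7: minor seventh chord on D# = scale degree 2 → ii7.
G#7: dominant seventh chord on G# = scale degree 5 → V7.
C#: major triad on C# = scale degree 1 → I.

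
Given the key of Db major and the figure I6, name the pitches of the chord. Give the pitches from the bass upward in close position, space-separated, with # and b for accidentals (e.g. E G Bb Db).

The numeral's case and figure indicate a major triad. In Db major its root, the tonic, is Db.
Stacking thirds from Db gives Db-F-Ab.
With the 6 figure the chord is in first inversion; from the bass F upward in close position it reads F-Ab-Db.

F Ab Db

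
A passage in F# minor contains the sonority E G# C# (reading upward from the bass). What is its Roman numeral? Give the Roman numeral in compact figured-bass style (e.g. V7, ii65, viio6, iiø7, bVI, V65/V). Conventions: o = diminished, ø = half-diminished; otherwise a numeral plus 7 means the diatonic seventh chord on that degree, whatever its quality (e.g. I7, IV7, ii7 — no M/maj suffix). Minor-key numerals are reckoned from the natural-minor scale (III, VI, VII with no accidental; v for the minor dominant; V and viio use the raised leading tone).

v6

Stacked in thirds the chord is C#-E-G#: a minor triad on C#.
In F# minor, C# is the dominant; the diatonic minor triad there is v.
With E in the bass the chord is in first inversion, so the figured bass is 6.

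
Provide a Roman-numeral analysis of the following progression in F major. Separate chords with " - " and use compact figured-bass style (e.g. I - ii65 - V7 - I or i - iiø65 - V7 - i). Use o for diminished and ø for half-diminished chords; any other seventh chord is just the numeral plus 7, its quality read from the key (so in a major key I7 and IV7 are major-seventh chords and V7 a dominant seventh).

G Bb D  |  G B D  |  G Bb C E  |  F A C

ii - V/V - V43 - I

G-Bb-D has root G, degree 2 in F major, so ii.
G-B-D: a major triad on G, the applied dominant of V → V/V.
G-Bb-C-E: dominant seventh chord on C = scale degree 5 → V43.
F-A-C has root F, degree 1 in F major, so I.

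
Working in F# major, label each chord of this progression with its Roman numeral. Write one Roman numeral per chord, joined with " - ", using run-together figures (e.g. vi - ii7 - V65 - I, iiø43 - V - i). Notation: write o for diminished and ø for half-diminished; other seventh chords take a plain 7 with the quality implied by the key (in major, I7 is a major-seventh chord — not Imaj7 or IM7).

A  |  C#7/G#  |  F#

bIII - V43 - I

A is non-diatonic — bIII, a mixture chord from F# minor.
C#7/G#: root C# is the dominant; dominant seventh chord there is V43.
F#: root F# is the tonic; major triad there is I.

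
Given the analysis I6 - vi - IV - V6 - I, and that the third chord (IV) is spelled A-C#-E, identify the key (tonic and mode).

E major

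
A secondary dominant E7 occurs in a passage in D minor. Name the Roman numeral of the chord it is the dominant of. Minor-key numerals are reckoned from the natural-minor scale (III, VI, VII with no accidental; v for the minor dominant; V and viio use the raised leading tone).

V

The chord is a dominant seventh chord on E.
A dominant resolves down a perfect fifth: E → A. In D minor, A is scale degree 5, i.e. V.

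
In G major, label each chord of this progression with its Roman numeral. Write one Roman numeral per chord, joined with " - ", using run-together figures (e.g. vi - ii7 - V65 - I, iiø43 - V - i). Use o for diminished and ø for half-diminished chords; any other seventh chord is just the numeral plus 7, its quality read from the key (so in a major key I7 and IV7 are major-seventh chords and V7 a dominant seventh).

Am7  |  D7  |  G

ii7 - V7 - I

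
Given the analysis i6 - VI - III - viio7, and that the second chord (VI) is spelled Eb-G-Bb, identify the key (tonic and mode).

The chord Eb is a major triad rooted on Eb; its label is VI.
If Eb is scale degree 6 and the mode makes that degree carry a major triad, the tonic is G and the mode is minor.

G minor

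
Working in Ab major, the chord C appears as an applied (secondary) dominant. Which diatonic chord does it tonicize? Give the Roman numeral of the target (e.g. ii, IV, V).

vi

The chord is a major triad on C.
A dominant resolves down a perfect fifth: C → F. In Ab major, F is scale degree 6, i.e. vi.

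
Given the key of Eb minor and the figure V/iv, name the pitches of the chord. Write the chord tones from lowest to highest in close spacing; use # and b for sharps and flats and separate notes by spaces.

Eb G Bb

V/iv is a secondary dominant — the dominant triad of iv. iv in Eb minor is Ab, so the applied chord's root is Eb, a perfect fifth above.
Building a major triad on Eb gives Eb-G-Bb.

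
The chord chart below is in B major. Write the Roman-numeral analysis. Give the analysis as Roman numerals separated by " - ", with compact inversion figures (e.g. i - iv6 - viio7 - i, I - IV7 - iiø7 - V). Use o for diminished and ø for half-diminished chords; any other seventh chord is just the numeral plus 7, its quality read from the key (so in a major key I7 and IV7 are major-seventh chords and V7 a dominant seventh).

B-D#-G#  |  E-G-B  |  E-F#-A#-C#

vi6 - iv - V42

B-D#-G# has root G#, degree 6 in B major, so vi6.
E-G-B: E with this quality isn't in the key; it's iv, borrowed from the parallel minor.
E-F#-A#-C#: dominant seventh chord on F# = scale degree 5 → V42.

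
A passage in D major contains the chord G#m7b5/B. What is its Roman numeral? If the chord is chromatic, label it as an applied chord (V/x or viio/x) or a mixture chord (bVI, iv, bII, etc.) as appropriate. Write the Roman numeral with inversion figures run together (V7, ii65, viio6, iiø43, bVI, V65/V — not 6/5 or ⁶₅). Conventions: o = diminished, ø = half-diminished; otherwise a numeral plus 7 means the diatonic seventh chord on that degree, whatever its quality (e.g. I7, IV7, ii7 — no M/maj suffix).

viiø65/V

The pitches G#-B-D-F# form a half-diminished seventh chord rooted on G#.
G# sits a half step below A (V in D major); a diminished chord there is the applied leading-tone chord of V.
With B in the bass the chord is in first inversion, so the figured bass is 65.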